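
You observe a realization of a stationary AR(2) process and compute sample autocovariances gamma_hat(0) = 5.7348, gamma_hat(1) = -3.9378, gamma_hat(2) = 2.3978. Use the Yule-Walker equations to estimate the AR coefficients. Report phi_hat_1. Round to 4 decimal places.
\hat\phi_{1} = -0.7560

The Yule-Walker equations for an AR(p) process read, in matrix form,
  Gamma_p phi = r_p,   with   (Gamma_p)_{ij} = gamma(|i - j|),
                       (r_p)_i = gamma(i),   i,j = 1..p.
Substitute the sample gammas (Toeplitz matrix and right-hand side of size 2):
  Gamma_p = [[5.7348, -3.9378], [-3.9378, 5.7348]]
  r_p     = [-3.9378, 2.3978]
Written out:
  5.7348 phi_1 - 3.9378 phi_2 = -3.9378
  -3.9378 phi_1 + 5.7348 phi_2 = 2.3978
Solve by Cramer's rule:
  det = gamma(0)^2 - gamma(1)^2 = (5.7348)^2 - (-3.9378)^2 = 32.88793104 - 15.50626884 = 17.3816622
  phi_hat_1 = [gamma(1) gamma(0) - gamma(1) gamma(2)] / det = [(-3.9378)(5.7348) - (-3.9378)(2.3978)] / 17.3816622 = -13.1404386 / 17.3816622 = -0.756
  phi_hat_2 = [gamma(0) gamma(2) - gamma(1)^2] / det = [(5.7348)(2.3978) - (-3.9378)^2] / 17.3816622 = -1.7553654 / 17.3816622 = -0.101
So phi_hat = [-0.7560, -0.1010].
Therefore phi_hat_1 = -0.7560.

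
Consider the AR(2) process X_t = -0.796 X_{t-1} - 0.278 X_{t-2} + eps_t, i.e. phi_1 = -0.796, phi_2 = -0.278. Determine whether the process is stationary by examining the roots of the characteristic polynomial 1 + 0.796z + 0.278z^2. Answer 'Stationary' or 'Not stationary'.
\text{Stationary}

The AR(p) characteristic polynomial is P(z) = 1 + 0.796z + 0.278z^2.
Stationarity requires all roots to lie outside the unit circle, i.e. |z| > 1 for every root.
Set 1 + (0.796) z + (0.278) z^2 = 0, i.e. a z^2 + b z + c = 0 with a = 0.278, b = 0.796, c = 1.
Discriminant D = b^2 - 4ac = (0.796)^2 - 4*(0.278)*1 = 0.633616 - (1.112) = -0.478384.
D < 0, so the roots are the complex-conjugate pair z = (-b +/- i sqrt(-D)) / (2a) = -1.4317 +/- 1.244i.
For a conjugate pair |z|^2 = z * conj(z) = (product of roots) = c/a = 1/(0.278) = 3.597122, so |z| = sqrt(3.597122) = 1.8966 for both roots.
Moduli of all roots: 1.8966, 1.8966.
All moduli strictly greater than 1? Yes.
Verdict: Stationary.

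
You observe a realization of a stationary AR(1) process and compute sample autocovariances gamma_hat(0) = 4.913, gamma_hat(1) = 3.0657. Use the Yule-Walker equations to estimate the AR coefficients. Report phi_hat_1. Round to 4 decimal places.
\hat\phi_{1} = 0.6240

The Yule-Walker equations for an AR(p) process read, in matrix form,
  Gamma_p phi = r_p,   with   (Gamma_p)_{ij} = gamma(|i - j|),
                       (r_p)_i = gamma(i),   i,j = 1..p.
Substitute the sample gammas (Toeplitz matrix and right-hand side of size 1):
  Gamma_p = [[4.913]]
  r_p     = [3.0657]
With p = 1 this is the single equation gamma(0) phi_1 = gamma(1):
  phi_hat_1 = gamma(1) / gamma(0) = 3.0657 / 4.913 = 0.6240.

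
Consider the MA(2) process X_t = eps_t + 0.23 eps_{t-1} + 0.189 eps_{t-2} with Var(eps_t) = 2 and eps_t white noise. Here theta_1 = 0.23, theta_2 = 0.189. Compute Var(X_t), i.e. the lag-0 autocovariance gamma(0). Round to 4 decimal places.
\gamma(0) = 2.1772

For an MA(q) process X_t = eps_t + sum_i theta_i eps_{t-i} with
Var(eps_t) = sigma^2, the variance is
  gamma(0) = sigma^2 * (1 + sum_i theta_i^2).
  sum_i theta_i^2 = (0.23)^2 + (0.189)^2 = 0.0529 + 0.035721 = 0.088621.
  gamma(0) = 2 * (1 + 0.088621) = 2 * 1.088621 = 2.177242, which rounds to 2.1772.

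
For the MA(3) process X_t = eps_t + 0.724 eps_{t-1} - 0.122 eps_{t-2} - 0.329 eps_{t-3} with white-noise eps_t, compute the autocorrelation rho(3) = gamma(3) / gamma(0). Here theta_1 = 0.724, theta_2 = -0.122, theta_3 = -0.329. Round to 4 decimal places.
\rho(3) = -0.1997

For an MA(q) process with theta_0 = 1, the autocovariance is
  gamma(k) = sigma^2 * sum_{i=0..q-k} theta_i * theta_{i+k},
and rho(k) = gamma(k) / gamma(0). Sigma^2 cancels.
  numerator   = (1)*(-0.329) = -0.329.
  denominator = (1)^2 + (0.724)^2 + (-0.122)^2 + (-0.329)^2 = 1.647301.
  rho(3) = -0.329 / 1.647301 = -0.1997.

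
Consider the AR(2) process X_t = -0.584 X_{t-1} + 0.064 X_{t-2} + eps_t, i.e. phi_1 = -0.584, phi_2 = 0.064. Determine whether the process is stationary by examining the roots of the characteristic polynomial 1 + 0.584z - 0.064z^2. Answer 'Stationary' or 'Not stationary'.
\text{Stationary}

The AR(p) characteristic polynomial is P(z) = 1 + 0.584z - 0.064z^2.
Stationarity requires all roots to lie outside the unit circle, i.e. |z| > 1 for every root.
Set 1 + (0.584) z + (-0.064) z^2 = 0, i.e. a z^2 + b z + c = 0 with a = -0.064, b = 0.584, c = 1.
Discriminant D = b^2 - 4ac = (0.584)^2 - 4*(-0.064)*1 = 0.341056 - (-0.256) = 0.597056.
D >= 0, so the roots are real: z = (-b +/- sqrt(D)) / (2a) = (-0.584 +/- 0.772694) / (-0.128).
  z_1 = (-0.584 + 0.772694) / (-0.128) = -1.4742,   |z_1| = 1.4742.
  z_2 = (-0.584 - 0.772694) / (-0.128) = 10.5992,   |z_2| = 10.5992.
Moduli of all roots: 1.4742, 10.5992.
All moduli strictly greater than 1? Yes.
Verdict: Stationary.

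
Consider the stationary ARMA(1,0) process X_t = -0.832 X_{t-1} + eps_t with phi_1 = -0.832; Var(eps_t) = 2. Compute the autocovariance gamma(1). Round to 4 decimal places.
\gamma(1) = -5.4065

Multiply the model equation by X_{t-k} and take expectations. With theta_0 = psi_0 = 1 and psi_j the MA(infinity) weights, this gives
  gamma(k) - sum_i phi_i gamma(k-i) = c_k,
  c_k = sigma^2 * sum_{j=k..q} theta_j psi_{j-k}   (c_k = 0 for k > q),
using gamma(-m) = gamma(m).
Pure AR (q = 0): c_0 = sigma^2 = 2, c_k = 0 for k >= 1.
Equations for k = 0 and k = 1 (AR order 1):
  gamma(0) = phi_1 gamma(1) + c_0
  gamma(1) = phi_1 gamma(0) + c_1
Substituting the second into the first: gamma(0) (1 - phi_1^2) = c_0 + phi_1 c_1, so
  gamma(0) = c_0 / (1 - phi_1^2) = 2 / (1 - (-0.832)^2) = 2 / 0.307776 = 6.498232.
  gamma(1) = phi_1 gamma(0) = (-0.832)(6.498232) = -5.406529.
Therefore gamma(1) = -5.4065 (to 4 decimal places).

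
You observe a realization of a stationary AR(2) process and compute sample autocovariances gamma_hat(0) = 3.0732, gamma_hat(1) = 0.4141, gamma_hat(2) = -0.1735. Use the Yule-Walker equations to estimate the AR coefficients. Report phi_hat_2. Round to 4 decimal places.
\hat\phi_{2} = -0.0760

The Yule-Walker equations for an AR(p) process read, in matrix form,
  Gamma_p phi = r_p,   with   (Gamma_p)_{ij} = gamma(|i - j|),
                       (r_p)_i = gamma(i),   i,j = 1..p.
Substitute the sample gammas (Toeplitz matrix and right-hand side of size 2):
  Gamma_p = [[3.0732, 0.4141], [0.4141, 3.0732]]
  r_p     = [0.4141, -0.1735]
Written out:
  3.0732 phi_1 + 0.4141 phi_2 = 0.4141
  0.4141 phi_1 + 3.0732 phi_2 = -0.1735
Solve by Cramer's rule:
  det = gamma(0)^2 - gamma(1)^2 = (3.0732)^2 - (0.4141)^2 = 9.44455824 - 0.17147881 = 9.27307943
  phi_hat_1 = [gamma(1) gamma(0) - gamma(1) gamma(2)] / det = [(0.4141)(3.0732) - (0.4141)(-0.1735)] / 9.27307943 = 1.34445847 / 9.27307943 = 0.145
  phi_hat_2 = [gamma(0) gamma(2) - gamma(1)^2] / det = [(3.0732)(-0.1735) - (0.4141)^2] / 9.27307943 = -0.70467901 / 9.27307943 = -0.076
So phi_hat = [0.1450, -0.0760].
Therefore phi_hat_2 = -0.0760.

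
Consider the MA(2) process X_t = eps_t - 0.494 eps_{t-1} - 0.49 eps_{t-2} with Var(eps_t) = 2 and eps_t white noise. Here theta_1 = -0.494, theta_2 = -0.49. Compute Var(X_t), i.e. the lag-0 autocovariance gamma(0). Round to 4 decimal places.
\gamma(0) = 2.9683

For an MA(q) process X_t = eps_t + sum_i theta_i eps_{t-i} with
Var(eps_t) = sigma^2, the variance is
  gamma(0) = sigma^2 * (1 + sum_i theta_i^2).
  sum_i theta_i^2 = (-0.494)^2 + (-0.49)^2 = 0.244036 + 0.2401 = 0.484136.
  gamma(0) = 2 * (1 + 0.484136) = 2 * 1.484136 = 2.968272, which rounds to 2.9683.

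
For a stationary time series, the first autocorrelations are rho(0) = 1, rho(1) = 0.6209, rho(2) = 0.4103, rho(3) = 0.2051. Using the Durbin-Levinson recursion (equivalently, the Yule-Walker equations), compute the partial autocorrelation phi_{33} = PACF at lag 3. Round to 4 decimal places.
\phi_{33} = -0.1050

The PACF at lag k is phi_{kk}, the last component of the solution
to the Yule-Walker system G_k phi = r_k where
  (G_k)_{ij} = rho(|i - j|), (r_k)_i = rho(i), i,j = 1..k.
Equivalently, Durbin-Levinson gives phi_{kk} iteratively:
  phi_{11} = rho(1)
  phi_{kk} = [rho(k) - sum_{j=1..k-1} phi_{k-1,j} rho(k-j)]
            / [1 - sum_{j=1..k-1} phi_{k-1,j} rho(j)],
  phi_{k,j} = phi_{k-1,j} - phi_{kk} phi_{k-1,k-j},  j = 1..k-1.
Step k = 1:
  phi_11 = rho(1) = 0.6209.
Step k = 2:
  phi_22 = [rho(2) - phi_11 rho(1)] / [1 - phi_11 rho(1)] = [0.4103 - (0.6209)(0.6209)] / [1 - (0.6209)(0.6209)]
         = 0.02478319 / 0.61448319 = 0.040332.
  Update: phi_21 = phi_11 - phi_22 phi_11 = 0.6209 - (0.040332)(0.6209) = 0.595858.
Step k = 3:
  phi_33 = [rho(3) - phi_21 rho(2) - phi_22 rho(1)] / [1 - phi_21 rho(1) - phi_22 rho(2)]
    numerator   = 0.2051 - (0.595858)(0.4103) - (0.040332)(0.6209) = -0.06442253
    denominator = 1 - (0.595858)(0.6209) - (0.040332)(0.4103) = 0.61348364
  phi_33 = -0.06442253 / 0.61348364 = -0.105.
Therefore phi_{33} = -0.1050.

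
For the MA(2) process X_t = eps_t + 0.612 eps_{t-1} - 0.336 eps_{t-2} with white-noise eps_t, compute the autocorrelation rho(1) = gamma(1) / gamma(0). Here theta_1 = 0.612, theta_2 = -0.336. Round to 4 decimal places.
\rho(1) = 0.2732

For an MA(q) process with theta_0 = 1, the autocovariance is
  gamma(k) = sigma^2 * sum_{i=0..q-k} theta_i * theta_{i+k},
and rho(k) = gamma(k) / gamma(0). Sigma^2 cancels.
  numerator   = (1)*(0.612) + (0.612)*(-0.336) = 0.406368.
  denominator = (1)^2 + (0.612)^2 + (-0.336)^2 = 1.48744.
  rho(1) = 0.406368 / 1.48744 = 0.2732.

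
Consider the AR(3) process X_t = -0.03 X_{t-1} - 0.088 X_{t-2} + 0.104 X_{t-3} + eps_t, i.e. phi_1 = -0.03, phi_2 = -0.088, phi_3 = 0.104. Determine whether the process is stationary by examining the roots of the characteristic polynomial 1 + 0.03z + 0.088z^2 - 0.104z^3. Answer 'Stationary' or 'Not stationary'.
\text{Stationary}

The AR(p) characteristic polynomial is P(z) = 1 + 0.03z + 0.088z^2 - 0.104z^3.
Stationarity requires all roots to lie outside the unit circle, i.e. |z| > 1 for every root.
Degree 3: look for a simple real root z0 first, then factor out (1 - z/z0) and solve the remaining quadratic.
Testing z0 = 2.5: P(2.5) = 1 + (0.03)(2.5) + (0.088)(2.5)^2 + (-0.104)(2.5)^3
  = 1 + (0.075) + (0.55) + (-1.625) = 0.  So z_0 = 2.5 is a root, |z_0| = 2.5.
Divide out the factor (1 - 0.4 z) = (1 - z/z0) (since 1/z0 = 0.4):
  P(z) = (1 - 0.4 z)(1 + (0.43) z + (0.26) z^2)
  [check: z-coef 0.43 - (0.4) = 0.03; z^2-coef 0.26 - (0.4)(0.43) = 0.088; z^3-coef -(0.4)(0.26) = -0.104.]
Remaining roots from the quadratic factor 1 + (0.43) z + (0.26) z^2:
  Set 1 + (0.43) z + (0.26) z^2 = 0, i.e. a z^2 + b z + c = 0 with a = 0.26, b = 0.43, c = 1.
  Discriminant D = b^2 - 4ac = (0.43)^2 - 4*(0.26)*1 = 0.1849 - (1.04) = -0.8551.
  D < 0, so the roots are the complex-conjugate pair z = (-b +/- i sqrt(-D)) / (2a) = -0.8269 +/- 1.7783i.
  For a conjugate pair |z|^2 = z * conj(z) = (product of roots) = c/a = 1/(0.26) = 3.846154, so |z| = sqrt(3.846154) = 1.9612 for both roots.
Moduli of all roots: 2.5000, 1.9612, 1.9612.
All moduli strictly greater than 1? Yes.
Verdict: Stationary.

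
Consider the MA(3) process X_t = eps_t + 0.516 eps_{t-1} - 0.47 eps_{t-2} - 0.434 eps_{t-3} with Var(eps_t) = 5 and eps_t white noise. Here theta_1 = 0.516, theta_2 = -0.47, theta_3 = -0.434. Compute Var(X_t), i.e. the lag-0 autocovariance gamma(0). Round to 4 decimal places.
\gamma(0) = 8.3776

For an MA(q) process X_t = eps_t + sum_i theta_i eps_{t-i} with
Var(eps_t) = sigma^2, the variance is
  gamma(0) = sigma^2 * (1 + sum_i theta_i^2).
  sum_i theta_i^2 = (0.516)^2 + (-0.47)^2 + (-0.434)^2 = 0.266256 + 0.2209 + 0.188356 = 0.675512.
  gamma(0) = 5 * (1 + 0.675512) = 5 * 1.675512 = 8.37756, which rounds to 8.3776.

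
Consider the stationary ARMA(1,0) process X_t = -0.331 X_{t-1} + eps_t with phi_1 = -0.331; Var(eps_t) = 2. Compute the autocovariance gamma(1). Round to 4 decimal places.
\gamma(1) = -0.7435

Multiply the model equation by X_{t-k} and take expectations. With theta_0 = psi_0 = 1 and psi_j the MA(infinity) weights, this gives
  gamma(k) - sum_i phi_i gamma(k-i) = c_k,
  c_k = sigma^2 * sum_{j=k..q} theta_j psi_{j-k}   (c_k = 0 for k > q),
using gamma(-m) = gamma(m).
Pure AR (q = 0): c_0 = sigma^2 = 2, c_k = 0 for k >= 1.
Equations for k = 0 and k = 1 (AR order 1):
  gamma(0) = phi_1 gamma(1) + c_0
  gamma(1) = phi_1 gamma(0) + c_1
Substituting the second into the first: gamma(0) (1 - phi_1^2) = c_0 + phi_1 c_1, so
  gamma(0) = c_0 / (1 - phi_1^2) = 2 / (1 - (-0.331)^2) = 2 / 0.890439 = 2.246083.
  gamma(1) = phi_1 gamma(0) = (-0.331)(2.246083) = -0.743454.
Therefore gamma(1) = -0.7435 (to 4 decimal places).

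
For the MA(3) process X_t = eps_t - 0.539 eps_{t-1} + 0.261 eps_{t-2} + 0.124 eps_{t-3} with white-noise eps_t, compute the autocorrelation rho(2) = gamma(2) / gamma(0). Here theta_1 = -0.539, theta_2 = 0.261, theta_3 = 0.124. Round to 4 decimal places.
\rho(2) = 0.1413

For an MA(q) process with theta_0 = 1, the autocovariance is
  gamma(k) = sigma^2 * sum_{i=0..q-k} theta_i * theta_{i+k},
and rho(k) = gamma(k) / gamma(0). Sigma^2 cancels.
  numerator   = (1)*(0.261) + (-0.539)*(0.124) = 0.194164.
  denominator = (1)^2 + (-0.539)^2 + (0.261)^2 + (0.124)^2 = 1.374018.
  rho(2) = 0.194164 / 1.374018 = 0.1413.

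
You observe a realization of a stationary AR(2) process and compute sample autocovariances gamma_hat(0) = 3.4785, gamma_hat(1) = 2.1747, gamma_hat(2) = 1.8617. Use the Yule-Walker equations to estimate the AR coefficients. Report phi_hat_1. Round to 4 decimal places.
\hat\phi_{1} = 0.4770

The Yule-Walker equations for an AR(p) process read, in matrix form,
  Gamma_p phi = r_p,   with   (Gamma_p)_{ij} = gamma(|i - j|),
                       (r_p)_i = gamma(i),   i,j = 1..p.
Substitute the sample gammas (Toeplitz matrix and right-hand side of size 2):
  Gamma_p = [[3.4785, 2.1747], [2.1747, 3.4785]]
  r_p     = [2.1747, 1.8617]
Written out:
  3.4785 phi_1 + 2.1747 phi_2 = 2.1747
  2.1747 phi_1 + 3.4785 phi_2 = 1.8617
Solve by Cramer's rule:
  det = gamma(0)^2 - gamma(1)^2 = (3.4785)^2 - (2.1747)^2 = 12.09996225 - 4.72932009 = 7.37064216
  phi_hat_1 = [gamma(1) gamma(0) - gamma(1) gamma(2)] / det = [(2.1747)(3.4785) - (2.1747)(1.8617)] / 7.37064216 = 3.51605496 / 7.37064216 = 0.477
  phi_hat_2 = [gamma(0) gamma(2) - gamma(1)^2] / det = [(3.4785)(1.8617) - (2.1747)^2] / 7.37064216 = 1.74660336 / 7.37064216 = 0.237
So phi_hat = [0.4770, 0.2370].
Therefore phi_hat_1 = 0.4770.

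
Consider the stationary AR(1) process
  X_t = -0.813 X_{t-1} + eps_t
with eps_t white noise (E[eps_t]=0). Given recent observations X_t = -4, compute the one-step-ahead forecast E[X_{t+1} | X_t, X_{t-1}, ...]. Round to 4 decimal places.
E[X_{t+1} \mid \mathcal F_t] = 3.2520

For an AR(p) model X_t = c + sum_i phi_i X_{t-i} + eps_t, the
one-step-ahead conditional mean is
  E[X_{t+1} | X_t, ...] = c + sum_i phi_i X_{t+1-i}.
Substitute known values:
  E[X_{t+1} | ...] = (-0.813) * (-4)
                   = 3.2520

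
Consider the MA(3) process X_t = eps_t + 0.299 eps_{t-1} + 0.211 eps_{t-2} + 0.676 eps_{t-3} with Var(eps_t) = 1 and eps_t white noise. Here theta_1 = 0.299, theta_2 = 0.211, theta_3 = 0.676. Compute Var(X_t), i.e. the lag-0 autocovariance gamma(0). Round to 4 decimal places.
\gamma(0) = 1.5909

For an MA(q) process X_t = eps_t + sum_i theta_i eps_{t-i} with
Var(eps_t) = sigma^2, the variance is
  gamma(0) = sigma^2 * (1 + sum_i theta_i^2).
  sum_i theta_i^2 = (0.299)^2 + (0.211)^2 + (0.676)^2 = 0.089401 + 0.044521 + 0.456976 = 0.590898.
  gamma(0) = 1 * (1 + 0.590898) = 1 * 1.590898 = 1.590898, which rounds to 1.5909.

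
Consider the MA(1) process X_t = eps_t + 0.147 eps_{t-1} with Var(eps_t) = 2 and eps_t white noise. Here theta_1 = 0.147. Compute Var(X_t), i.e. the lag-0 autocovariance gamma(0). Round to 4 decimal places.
\gamma(0) = 2.0432

For an MA(q) process X_t = eps_t + sum_i theta_i eps_{t-i} with
Var(eps_t) = sigma^2, the variance is
  gamma(0) = sigma^2 * (1 + sum_i theta_i^2).
  sum_i theta_i^2 = (0.147)^2 = 0.021609.
  gamma(0) = 2 * (1 + 0.021609) = 2 * 1.021609 = 2.043218, which rounds to 2.0432.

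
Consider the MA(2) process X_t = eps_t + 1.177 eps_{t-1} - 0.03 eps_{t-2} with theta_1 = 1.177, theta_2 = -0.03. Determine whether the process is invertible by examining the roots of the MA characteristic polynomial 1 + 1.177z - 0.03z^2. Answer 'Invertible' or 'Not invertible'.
\text{Not invertible}

The MA(q) characteristic polynomial is P(z) = 1 + 1.177z - 0.03z^2.
Invertibility requires all roots to lie outside the unit circle, i.e. |z| > 1 for every root.
Set 1 + (1.177) z + (-0.03) z^2 = 0, i.e. a z^2 + b z + c = 0 with a = -0.03, b = 1.177, c = 1.
Discriminant D = b^2 - 4ac = (1.177)^2 - 4*(-0.03)*1 = 1.385329 - (-0.12) = 1.505329.
D >= 0, so the roots are real: z = (-b +/- sqrt(D)) / (2a) = (-1.177 +/- 1.226918) / (-0.06).
  z_1 = (-1.177 + 1.226918) / (-0.06) = -0.832,   |z_1| = 0.832.
  z_2 = (-1.177 - 1.226918) / (-0.06) = 40.0653,   |z_2| = 40.0653.
Moduli of all roots: 0.8320, 40.0653.
All moduli strictly greater than 1? No.
Verdict: Not invertible.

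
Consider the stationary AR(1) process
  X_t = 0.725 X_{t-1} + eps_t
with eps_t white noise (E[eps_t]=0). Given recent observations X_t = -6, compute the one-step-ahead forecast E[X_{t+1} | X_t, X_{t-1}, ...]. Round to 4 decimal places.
E[X_{t+1} \mid \mathcal F_t] = -4.3500

For an AR(p) model X_t = c + sum_i phi_i X_{t-i} + eps_t, the
one-step-ahead conditional mean is
  E[X_{t+1} | X_t, ...] = c + sum_i phi_i X_{t+1-i}.
Substitute known values:
  E[X_{t+1} | ...] = (0.725) * (-6)
                   = -4.3500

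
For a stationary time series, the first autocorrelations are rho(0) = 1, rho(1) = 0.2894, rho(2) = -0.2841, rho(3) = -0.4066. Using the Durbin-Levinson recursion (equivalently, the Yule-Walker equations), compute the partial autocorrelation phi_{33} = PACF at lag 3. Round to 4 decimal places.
\phi_{33} = -0.2279

The PACF at lag k is phi_{kk}, the last component of the solution
to the Yule-Walker system G_k phi = r_k where
  (G_k)_{ij} = rho(|i - j|), (r_k)_i = rho(i), i,j = 1..k.
Equivalently, Durbin-Levinson gives phi_{kk} iteratively:
  phi_{11} = rho(1)
  phi_{kk} = [rho(k) - sum_{j=1..k-1} phi_{k-1,j} rho(k-j)]
            / [1 - sum_{j=1..k-1} phi_{k-1,j} rho(j)],
  phi_{k,j} = phi_{k-1,j} - phi_{kk} phi_{k-1,k-j},  j = 1..k-1.
Step k = 1:
  phi_11 = rho(1) = 0.2894.
Step k = 2:
  phi_22 = [rho(2) - phi_11 rho(1)] / [1 - phi_11 rho(1)] = [-0.2841 - (0.2894)(0.2894)] / [1 - (0.2894)(0.2894)]
         = -0.36785236 / 0.91624764 = -0.401477.
  Update: phi_21 = phi_11 - phi_22 phi_11 = 0.2894 - (-0.401477)(0.2894) = 0.405587.
Step k = 3:
  phi_33 = [rho(3) - phi_21 rho(2) - phi_22 rho(1)] / [1 - phi_21 rho(1) - phi_22 rho(2)]
    numerator   = -0.4066 - (0.405587)(-0.2841) - (-0.401477)(0.2894) = -0.17518516
    denominator = 1 - (0.405587)(0.2894) - (-0.401477)(-0.2841) = 0.76856338
  phi_33 = -0.17518516 / 0.76856338 = -0.2279.
Therefore phi_{33} = -0.2279.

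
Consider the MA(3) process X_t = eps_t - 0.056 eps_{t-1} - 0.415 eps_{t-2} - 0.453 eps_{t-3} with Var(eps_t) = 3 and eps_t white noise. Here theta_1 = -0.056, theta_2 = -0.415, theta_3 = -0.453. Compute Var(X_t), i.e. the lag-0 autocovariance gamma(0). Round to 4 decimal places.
\gamma(0) = 4.1417

For an MA(q) process X_t = eps_t + sum_i theta_i eps_{t-i} with
Var(eps_t) = sigma^2, the variance is
  gamma(0) = sigma^2 * (1 + sum_i theta_i^2).
  sum_i theta_i^2 = (-0.056)^2 + (-0.415)^2 + (-0.453)^2 = 0.003136 + 0.172225 + 0.205209 = 0.38057.
  gamma(0) = 3 * (1 + 0.38057) = 3 * 1.38057 = 4.14171, which rounds to 4.1417.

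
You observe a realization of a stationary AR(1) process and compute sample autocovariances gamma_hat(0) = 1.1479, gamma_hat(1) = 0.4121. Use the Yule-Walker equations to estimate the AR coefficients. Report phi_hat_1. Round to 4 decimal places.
\hat\phi_{1} = 0.3590

The Yule-Walker equations for an AR(p) process read, in matrix form,
  Gamma_p phi = r_p,   with   (Gamma_p)_{ij} = gamma(|i - j|),
                       (r_p)_i = gamma(i),   i,j = 1..p.
Substitute the sample gammas (Toeplitz matrix and right-hand side of size 1):
  Gamma_p = [[1.1479]]
  r_p     = [0.4121]
With p = 1 this is the single equation gamma(0) phi_1 = gamma(1):
  phi_hat_1 = gamma(1) / gamma(0) = 0.4121 / 1.1479 = 0.3590.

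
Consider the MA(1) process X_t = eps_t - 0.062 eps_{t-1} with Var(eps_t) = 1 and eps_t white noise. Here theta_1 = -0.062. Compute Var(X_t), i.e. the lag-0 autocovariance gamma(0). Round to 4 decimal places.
\gamma(0) = 1.0038

For an MA(q) process X_t = eps_t + sum_i theta_i eps_{t-i} with
Var(eps_t) = sigma^2, the variance is
  gamma(0) = sigma^2 * (1 + sum_i theta_i^2).
  sum_i theta_i^2 = (-0.062)^2 = 0.003844.
  gamma(0) = 1 * (1 + 0.003844) = 1 * 1.003844 = 1.003844, which rounds to 1.0038.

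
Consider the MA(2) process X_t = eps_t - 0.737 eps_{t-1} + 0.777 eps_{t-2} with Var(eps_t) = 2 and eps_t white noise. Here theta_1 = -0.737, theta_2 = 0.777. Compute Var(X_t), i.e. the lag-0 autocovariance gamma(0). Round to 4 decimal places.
\gamma(0) = 4.2938

For an MA(q) process X_t = eps_t + sum_i theta_i eps_{t-i} with
Var(eps_t) = sigma^2, the variance is
  gamma(0) = sigma^2 * (1 + sum_i theta_i^2).
  sum_i theta_i^2 = (-0.737)^2 + (0.777)^2 = 0.543169 + 0.603729 = 1.146898.
  gamma(0) = 2 * (1 + 1.146898) = 2 * 2.146898 = 4.293796, which rounds to 4.2938.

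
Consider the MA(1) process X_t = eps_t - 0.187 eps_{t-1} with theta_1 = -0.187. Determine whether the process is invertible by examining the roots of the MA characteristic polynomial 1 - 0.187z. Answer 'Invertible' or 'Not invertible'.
\text{Invertible}

The MA(q) characteristic polynomial is P(z) = 1 - 0.187z.
Invertibility requires all roots to lie outside the unit circle, i.e. |z| > 1 for every root.
This is linear in z: 1 + (-0.187) z = 0  =>  z = -1/(-0.187) = 5.347594,  |z| = 5.347594.
Moduli of all roots: 5.3476.
All moduli strictly greater than 1? Yes.
Verdict: Invertible.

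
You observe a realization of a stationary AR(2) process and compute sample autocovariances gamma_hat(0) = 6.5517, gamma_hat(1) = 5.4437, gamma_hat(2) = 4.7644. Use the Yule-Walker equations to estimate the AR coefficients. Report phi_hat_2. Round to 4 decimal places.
\hat\phi_{2} = 0.1190

The Yule-Walker equations for an AR(p) process read, in matrix form,
  Gamma_p phi = r_p,   with   (Gamma_p)_{ij} = gamma(|i - j|),
                       (r_p)_i = gamma(i),   i,j = 1..p.
Substitute the sample gammas (Toeplitz matrix and right-hand side of size 2):
  Gamma_p = [[6.5517, 5.4437], [5.4437, 6.5517]]
  r_p     = [5.4437, 4.7644]
Written out:
  6.5517 phi_1 + 5.4437 phi_2 = 5.4437
  5.4437 phi_1 + 6.5517 phi_2 = 4.7644
Solve by Cramer's rule:
  det = gamma(0)^2 - gamma(1)^2 = (6.5517)^2 - (5.4437)^2 = 42.92477289 - 29.63386969 = 13.2909032
  phi_hat_1 = [gamma(1) gamma(0) - gamma(1) gamma(2)] / det = [(5.4437)(6.5517) - (5.4437)(4.7644)] / 13.2909032 = 9.72952501 / 13.2909032 = 0.732
  phi_hat_2 = [gamma(0) gamma(2) - gamma(1)^2] / det = [(6.5517)(4.7644) - (5.4437)^2] / 13.2909032 = 1.58104979 / 13.2909032 = 0.119
So phi_hat = [0.7320, 0.1190].
Therefore phi_hat_2 = 0.1190.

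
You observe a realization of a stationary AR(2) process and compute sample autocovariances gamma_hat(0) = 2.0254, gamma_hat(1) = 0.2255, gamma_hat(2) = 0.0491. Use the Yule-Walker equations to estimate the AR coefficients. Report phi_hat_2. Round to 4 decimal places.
\hat\phi_{2} = 0.0120

The Yule-Walker equations for an AR(p) process read, in matrix form,
  Gamma_p phi = r_p,   with   (Gamma_p)_{ij} = gamma(|i - j|),
                       (r_p)_i = gamma(i),   i,j = 1..p.
Substitute the sample gammas (Toeplitz matrix and right-hand side of size 2):
  Gamma_p = [[2.0254, 0.2255], [0.2255, 2.0254]]
  r_p     = [0.2255, 0.0491]
Written out:
  2.0254 phi_1 + 0.2255 phi_2 = 0.2255
  0.2255 phi_1 + 2.0254 phi_2 = 0.0491
Solve by Cramer's rule:
  det = gamma(0)^2 - gamma(1)^2 = (2.0254)^2 - (0.2255)^2 = 4.10224516 - 0.05085025 = 4.05139491
  phi_hat_1 = [gamma(1) gamma(0) - gamma(1) gamma(2)] / det = [(0.2255)(2.0254) - (0.2255)(0.0491)] / 4.05139491 = 0.44565565 / 4.05139491 = 0.11
  phi_hat_2 = [gamma(0) gamma(2) - gamma(1)^2] / det = [(2.0254)(0.0491) - (0.2255)^2] / 4.05139491 = 0.04859689 / 4.05139491 = 0.012
So phi_hat = [0.1100, 0.0120].
Therefore phi_hat_2 = 0.0120.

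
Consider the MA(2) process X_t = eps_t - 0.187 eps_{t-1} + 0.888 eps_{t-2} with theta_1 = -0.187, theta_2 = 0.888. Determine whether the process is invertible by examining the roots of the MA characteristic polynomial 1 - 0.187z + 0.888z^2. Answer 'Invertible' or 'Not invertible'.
\text{Invertible}

The MA(q) characteristic polynomial is P(z) = 1 - 0.187z + 0.888z^2.
Invertibility requires all roots to lie outside the unit circle, i.e. |z| > 1 for every root.
Set 1 + (-0.187) z + (0.888) z^2 = 0, i.e. a z^2 + b z + c = 0 with a = 0.888, b = -0.187, c = 1.
Discriminant D = b^2 - 4ac = (-0.187)^2 - 4*(0.888)*1 = 0.034969 - (3.552) = -3.517031.
D < 0, so the roots are the complex-conjugate pair z = (-b +/- i sqrt(-D)) / (2a) = 0.1053 +/- 1.056i.
For a conjugate pair |z|^2 = z * conj(z) = (product of roots) = c/a = 1/(0.888) = 1.126126, so |z| = sqrt(1.126126) = 1.0612 for both roots.
Moduli of all roots: 1.0612, 1.0612.
All moduli strictly greater than 1? Yes.
Verdict: Invertible.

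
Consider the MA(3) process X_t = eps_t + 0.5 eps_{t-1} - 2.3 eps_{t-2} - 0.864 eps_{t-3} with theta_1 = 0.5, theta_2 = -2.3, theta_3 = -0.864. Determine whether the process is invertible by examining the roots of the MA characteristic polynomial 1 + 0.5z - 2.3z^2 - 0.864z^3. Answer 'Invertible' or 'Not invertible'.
\text{Not invertible}

The MA(q) characteristic polynomial is P(z) = 1 + 0.5z - 2.3z^2 - 0.864z^3.
Invertibility requires all roots to lie outside the unit circle, i.e. |z| > 1 for every root.
Degree 3: look for a simple real root z0 first, then factor out (1 - z/z0) and solve the remaining quadratic.
Testing z0 = -0.625: P(-0.625) = 1 + (0.5)(-0.625) + (-2.3)(-0.625)^2 + (-0.864)(-0.625)^3
  = 1 + (-0.3125) + (-0.898437) + (0.210938) = 0.  So z_0 = -0.625 is a root, |z_0| = 0.625.
Divide out the factor (1 + 1.6 z) = (1 - z/z0) (since 1/z0 = -1.6):
  P(z) = (1 + 1.6 z)(1 + (-1.1) z + (-0.54) z^2)
  [check: z-coef -1.1 - (-1.6) = 0.5; z^2-coef -0.54 - (-1.6)(-1.1) = -2.3; z^3-coef -(-1.6)(-0.54) = -0.864.]
Remaining roots from the quadratic factor 1 + (-1.1) z + (-0.54) z^2:
  Set 1 + (-1.1) z + (-0.54) z^2 = 0, i.e. a z^2 + b z + c = 0 with a = -0.54, b = -1.1, c = 1.
  Discriminant D = b^2 - 4ac = (-1.1)^2 - 4*(-0.54)*1 = 1.21 - (-2.16) = 3.37.
  D >= 0, so the roots are real: z = (-b +/- sqrt(D)) / (2a) = (1.1 +/- 1.835756) / (-1.08).
    z_1 = (1.1 + 1.835756) / (-1.08) = -2.7183,   |z_1| = 2.7183.
    z_2 = (1.1 - 1.835756) / (-1.08) = 0.6813,   |z_2| = 0.6813.
Moduli of all roots: 0.6250, 2.7183, 0.6813.
All moduli strictly greater than 1? No.
Verdict: Not invertible.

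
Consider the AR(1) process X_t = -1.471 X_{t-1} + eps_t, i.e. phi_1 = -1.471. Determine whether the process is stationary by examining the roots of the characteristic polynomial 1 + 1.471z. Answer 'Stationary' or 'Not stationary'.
\text{Not stationary}

The AR(p) characteristic polynomial is P(z) = 1 + 1.471z.
Stationarity requires all roots to lie outside the unit circle, i.e. |z| > 1 for every root.
This is linear in z: 1 + (1.471) z = 0  =>  z = -1/(1.471) = -0.67981,  |z| = 0.67981.
Moduli of all roots: 0.6798.
All moduli strictly greater than 1? No.
Verdict: Not stationary.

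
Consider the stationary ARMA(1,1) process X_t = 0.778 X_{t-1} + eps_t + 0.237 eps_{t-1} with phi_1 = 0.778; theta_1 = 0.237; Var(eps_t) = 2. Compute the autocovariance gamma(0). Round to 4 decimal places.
\gamma(0) = 7.2201

Multiply the model equation by X_{t-k} and take expectations. With theta_0 = psi_0 = 1 and psi_j the MA(infinity) weights, this gives
  gamma(k) - sum_i phi_i gamma(k-i) = c_k,
  c_k = sigma^2 * sum_{j=k..q} theta_j psi_{j-k}   (c_k = 0 for k > q),
using gamma(-m) = gamma(m).
psi-weights needed (psi_j = theta_j + sum_i phi_i psi_{j-i}):
  psi_1 = theta_1 + phi_1 = 0.237 + (0.778) = 1.015
Right-hand sides:
  c_0 = sigma^2 (1 + theta_1 psi_1) = 2 * (1 + (0.237)(1.015)) = 2 * 1.240555 = 2.48111
  c_1 = sigma^2 theta_1 = 2 * (0.237) = 0.474
  c_2 = 0
Equations for k = 0 and k = 1 (AR order 1):
  gamma(0) = phi_1 gamma(1) + c_0
  gamma(1) = phi_1 gamma(0) + c_1
Substituting the second into the first: gamma(0) (1 - phi_1^2) = c_0 + phi_1 c_1, so
  gamma(0) = (c_0 + phi_1 c_1) / (1 - phi_1^2) = (2.48111 + (0.778)(0.474)) / (1 - (0.778)^2) = 2.849882 / 0.394716 = 7.220082.
Therefore gamma(0) = 7.2201 (to 4 decimal places).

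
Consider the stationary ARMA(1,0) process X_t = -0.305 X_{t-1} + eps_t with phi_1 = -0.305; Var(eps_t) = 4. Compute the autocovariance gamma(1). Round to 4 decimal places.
\gamma(1) = -1.3451

Multiply the model equation by X_{t-k} and take expectations. With theta_0 = psi_0 = 1 and psi_j the MA(infinity) weights, this gives
  gamma(k) - sum_i phi_i gamma(k-i) = c_k,
  c_k = sigma^2 * sum_{j=k..q} theta_j psi_{j-k}   (c_k = 0 for k > q),
using gamma(-m) = gamma(m).
Pure AR (q = 0): c_0 = sigma^2 = 4, c_k = 0 for k >= 1.
Equations for k = 0 and k = 1 (AR order 1):
  gamma(0) = phi_1 gamma(1) + c_0
  gamma(1) = phi_1 gamma(0) + c_1
Substituting the second into the first: gamma(0) (1 - phi_1^2) = c_0 + phi_1 c_1, so
  gamma(0) = c_0 / (1 - phi_1^2) = 4 / (1 - (-0.305)^2) = 4 / 0.906975 = 4.410265.
  gamma(1) = phi_1 gamma(0) = (-0.305)(4.410265) = -1.345131.
Therefore gamma(1) = -1.3451 (to 4 decimal places).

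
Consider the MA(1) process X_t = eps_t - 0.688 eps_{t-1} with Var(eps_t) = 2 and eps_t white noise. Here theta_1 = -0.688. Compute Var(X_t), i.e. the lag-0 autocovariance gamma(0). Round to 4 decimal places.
\gamma(0) = 2.9467

For an MA(q) process X_t = eps_t + sum_i theta_i eps_{t-i} with
Var(eps_t) = sigma^2, the variance is
  gamma(0) = sigma^2 * (1 + sum_i theta_i^2).
  sum_i theta_i^2 = (-0.688)^2 = 0.473344.
  gamma(0) = 2 * (1 + 0.473344) = 2 * 1.473344 = 2.946688, which rounds to 2.9467.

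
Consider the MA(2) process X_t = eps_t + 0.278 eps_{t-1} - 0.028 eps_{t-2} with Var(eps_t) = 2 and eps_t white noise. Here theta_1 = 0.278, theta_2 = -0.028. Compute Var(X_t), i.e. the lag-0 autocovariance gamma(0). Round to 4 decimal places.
\gamma(0) = 2.1561

For an MA(q) process X_t = eps_t + sum_i theta_i eps_{t-i} with
Var(eps_t) = sigma^2, the variance is
  gamma(0) = sigma^2 * (1 + sum_i theta_i^2).
  sum_i theta_i^2 = (0.278)^2 + (-0.028)^2 = 0.077284 + 0.000784 = 0.078068.
  gamma(0) = 2 * (1 + 0.078068) = 2 * 1.078068 = 2.156136, which rounds to 2.1561.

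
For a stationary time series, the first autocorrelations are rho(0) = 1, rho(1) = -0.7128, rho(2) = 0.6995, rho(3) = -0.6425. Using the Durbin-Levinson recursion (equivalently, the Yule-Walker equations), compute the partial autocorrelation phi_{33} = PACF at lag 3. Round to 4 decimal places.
\phi_{33} = -0.1450

The PACF at lag k is phi_{kk}, the last component of the solution
to the Yule-Walker system G_k phi = r_k where
  (G_k)_{ij} = rho(|i - j|), (r_k)_i = rho(i), i,j = 1..k.
Equivalently, Durbin-Levinson gives phi_{kk} iteratively:
  phi_{11} = rho(1)
  phi_{kk} = [rho(k) - sum_{j=1..k-1} phi_{k-1,j} rho(k-j)]
            / [1 - sum_{j=1..k-1} phi_{k-1,j} rho(j)],
  phi_{k,j} = phi_{k-1,j} - phi_{kk} phi_{k-1,k-j},  j = 1..k-1.
Step k = 1:
  phi_11 = rho(1) = -0.7128.
Step k = 2:
  phi_22 = [rho(2) - phi_11 rho(1)] / [1 - phi_11 rho(1)] = [0.6995 - (-0.7128)(-0.7128)] / [1 - (-0.7128)(-0.7128)]
         = 0.19141616 / 0.49191616 = 0.389124.
  Update: phi_21 = phi_11 - phi_22 phi_11 = -0.7128 - (0.389124)(-0.7128) = -0.435433.
Step k = 3:
  phi_33 = [rho(3) - phi_21 rho(2) - phi_22 rho(1)] / [1 - phi_21 rho(1) - phi_22 rho(2)]
    numerator   = -0.6425 - (-0.435433)(0.6995) - (0.389124)(-0.7128) = -0.06054754
    denominator = 1 - (-0.435433)(-0.7128) - (0.389124)(0.6995) = 0.41743163
  phi_33 = -0.06054754 / 0.41743163 = -0.145.
Therefore phi_{33} = -0.1450.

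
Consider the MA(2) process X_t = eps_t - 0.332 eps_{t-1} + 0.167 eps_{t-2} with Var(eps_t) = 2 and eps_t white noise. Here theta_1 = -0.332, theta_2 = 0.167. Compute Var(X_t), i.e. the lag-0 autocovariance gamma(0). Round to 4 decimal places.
\gamma(0) = 2.2762

For an MA(q) process X_t = eps_t + sum_i theta_i eps_{t-i} with
Var(eps_t) = sigma^2, the variance is
  gamma(0) = sigma^2 * (1 + sum_i theta_i^2).
  sum_i theta_i^2 = (-0.332)^2 + (0.167)^2 = 0.110224 + 0.027889 = 0.138113.
  gamma(0) = 2 * (1 + 0.138113) = 2 * 1.138113 = 2.276226, which rounds to 2.2762.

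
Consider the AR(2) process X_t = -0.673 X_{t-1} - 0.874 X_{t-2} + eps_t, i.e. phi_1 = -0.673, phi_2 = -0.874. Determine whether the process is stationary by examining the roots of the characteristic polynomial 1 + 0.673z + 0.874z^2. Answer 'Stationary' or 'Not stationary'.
\text{Stationary}

The AR(p) characteristic polynomial is P(z) = 1 + 0.673z + 0.874z^2.
Stationarity requires all roots to lie outside the unit circle, i.e. |z| > 1 for every root.
Set 1 + (0.673) z + (0.874) z^2 = 0, i.e. a z^2 + b z + c = 0 with a = 0.874, b = 0.673, c = 1.
Discriminant D = b^2 - 4ac = (0.673)^2 - 4*(0.874)*1 = 0.452929 - (3.496) = -3.043071.
D < 0, so the roots are the complex-conjugate pair z = (-b +/- i sqrt(-D)) / (2a) = -0.385 +/- 0.998i.
For a conjugate pair |z|^2 = z * conj(z) = (product of roots) = c/a = 1/(0.874) = 1.144165, so |z| = sqrt(1.144165) = 1.0697 for both roots.
Moduli of all roots: 1.0697, 1.0697.
All moduli strictly greater than 1? Yes.
Verdict: Stationary.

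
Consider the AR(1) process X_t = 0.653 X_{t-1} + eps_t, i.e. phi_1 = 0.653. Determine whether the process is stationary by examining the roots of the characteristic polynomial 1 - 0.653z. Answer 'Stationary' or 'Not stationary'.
\text{Stationary}

The AR(p) characteristic polynomial is P(z) = 1 - 0.653z.
Stationarity requires all roots to lie outside the unit circle, i.e. |z| > 1 for every root.
This is linear in z: 1 + (-0.653) z = 0  =>  z = -1/(-0.653) = 1.531394,  |z| = 1.531394.
Moduli of all roots: 1.5314.
All moduli strictly greater than 1? Yes.
Verdict: Stationary.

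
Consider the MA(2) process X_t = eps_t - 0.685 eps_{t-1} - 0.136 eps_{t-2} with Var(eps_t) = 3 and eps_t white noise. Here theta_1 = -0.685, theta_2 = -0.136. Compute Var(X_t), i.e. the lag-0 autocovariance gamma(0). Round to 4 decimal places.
\gamma(0) = 4.4632

For an MA(q) process X_t = eps_t + sum_i theta_i eps_{t-i} with
Var(eps_t) = sigma^2, the variance is
  gamma(0) = sigma^2 * (1 + sum_i theta_i^2).
  sum_i theta_i^2 = (-0.685)^2 + (-0.136)^2 = 0.469225 + 0.018496 = 0.487721.
  gamma(0) = 3 * (1 + 0.487721) = 3 * 1.487721 = 4.463163, which rounds to 4.4632.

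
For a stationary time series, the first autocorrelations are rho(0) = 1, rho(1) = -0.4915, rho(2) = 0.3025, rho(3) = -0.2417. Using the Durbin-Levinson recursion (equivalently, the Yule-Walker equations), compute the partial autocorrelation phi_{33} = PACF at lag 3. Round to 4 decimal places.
\phi_{33} = -0.0869

The PACF at lag k is phi_{kk}, the last component of the solution
to the Yule-Walker system G_k phi = r_k where
  (G_k)_{ij} = rho(|i - j|), (r_k)_i = rho(i), i,j = 1..k.
Equivalently, Durbin-Levinson gives phi_{kk} iteratively:
  phi_{11} = rho(1)
  phi_{kk} = [rho(k) - sum_{j=1..k-1} phi_{k-1,j} rho(k-j)]
            / [1 - sum_{j=1..k-1} phi_{k-1,j} rho(j)],
  phi_{k,j} = phi_{k-1,j} - phi_{kk} phi_{k-1,k-j},  j = 1..k-1.
Step k = 1:
  phi_11 = rho(1) = -0.4915.
Step k = 2:
  phi_22 = [rho(2) - phi_11 rho(1)] / [1 - phi_11 rho(1)] = [0.3025 - (-0.4915)(-0.4915)] / [1 - (-0.4915)(-0.4915)]
         = 0.06092775 / 0.75842775 = 0.080334.
  Update: phi_21 = phi_11 - phi_22 phi_11 = -0.4915 - (0.080334)(-0.4915) = -0.452016.
Step k = 3:
  phi_33 = [rho(3) - phi_21 rho(2) - phi_22 rho(1)] / [1 - phi_21 rho(1) - phi_22 rho(2)]
    numerator   = -0.2417 - (-0.452016)(0.3025) - (0.080334)(-0.4915) = -0.06548095
    denominator = 1 - (-0.452016)(-0.4915) - (0.080334)(0.3025) = 0.75353316
  phi_33 = -0.06548095 / 0.75353316 = -0.0869.
Therefore phi_{33} = -0.0869.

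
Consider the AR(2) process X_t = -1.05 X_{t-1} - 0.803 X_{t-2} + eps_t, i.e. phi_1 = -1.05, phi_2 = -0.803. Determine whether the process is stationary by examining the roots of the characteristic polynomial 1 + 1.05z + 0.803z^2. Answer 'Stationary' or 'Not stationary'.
\text{Stationary}

The AR(p) characteristic polynomial is P(z) = 1 + 1.05z + 0.803z^2.
Stationarity requires all roots to lie outside the unit circle, i.e. |z| > 1 for every root.
Set 1 + (1.05) z + (0.803) z^2 = 0, i.e. a z^2 + b z + c = 0 with a = 0.803, b = 1.05, c = 1.
Discriminant D = b^2 - 4ac = (1.05)^2 - 4*(0.803)*1 = 1.1025 - (3.212) = -2.1095.
D < 0, so the roots are the complex-conjugate pair z = (-b +/- i sqrt(-D)) / (2a) = -0.6538 +/- 0.9044i.
For a conjugate pair |z|^2 = z * conj(z) = (product of roots) = c/a = 1/(0.803) = 1.24533, so |z| = sqrt(1.24533) = 1.1159 for both roots.
Moduli of all roots: 1.1159, 1.1159.
All moduli strictly greater than 1? Yes.
Verdict: Stationary.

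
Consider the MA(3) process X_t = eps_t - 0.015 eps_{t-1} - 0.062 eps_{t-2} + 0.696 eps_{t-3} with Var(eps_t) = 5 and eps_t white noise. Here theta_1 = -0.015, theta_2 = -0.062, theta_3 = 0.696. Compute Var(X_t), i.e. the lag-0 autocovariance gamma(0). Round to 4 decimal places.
\gamma(0) = 7.4424

For an MA(q) process X_t = eps_t + sum_i theta_i eps_{t-i} with
Var(eps_t) = sigma^2, the variance is
  gamma(0) = sigma^2 * (1 + sum_i theta_i^2).
  sum_i theta_i^2 = (-0.015)^2 + (-0.062)^2 + (0.696)^2 = 0.000225 + 0.003844 + 0.484416 = 0.488485.
  gamma(0) = 5 * (1 + 0.488485) = 5 * 1.488485 = 7.442425, which rounds to 7.4424.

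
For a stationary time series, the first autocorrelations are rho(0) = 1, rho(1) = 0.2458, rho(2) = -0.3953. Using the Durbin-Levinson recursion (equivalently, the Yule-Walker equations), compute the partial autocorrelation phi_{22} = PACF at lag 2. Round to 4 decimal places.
\phi_{22} = -0.4850

The PACF at lag k is phi_{kk}, the last component of the solution
to the Yule-Walker system G_k phi = r_k where
  (G_k)_{ij} = rho(|i - j|), (r_k)_i = rho(i), i,j = 1..k.
Equivalently, Durbin-Levinson gives phi_{kk} iteratively:
  phi_{11} = rho(1)
  phi_{kk} = [rho(k) - sum_{j=1..k-1} phi_{k-1,j} rho(k-j)]
            / [1 - sum_{j=1..k-1} phi_{k-1,j} rho(j)],
  phi_{k,j} = phi_{k-1,j} - phi_{kk} phi_{k-1,k-j},  j = 1..k-1.
Step k = 1:
  phi_11 = rho(1) = 0.2458.
Step k = 2:
  phi_22 = [rho(2) - phi_11 rho(1)] / [1 - phi_11 rho(1)] = [-0.3953 - (0.2458)(0.2458)] / [1 - (0.2458)(0.2458)]
         = -0.45571764 / 0.93958236 = -0.485.
Therefore phi_{22} = -0.4850.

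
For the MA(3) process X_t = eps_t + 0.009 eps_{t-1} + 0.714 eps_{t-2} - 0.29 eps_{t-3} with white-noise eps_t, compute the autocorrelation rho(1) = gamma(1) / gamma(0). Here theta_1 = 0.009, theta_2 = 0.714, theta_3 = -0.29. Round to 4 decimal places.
\rho(1) = -0.1202

For an MA(q) process with theta_0 = 1, the autocovariance is
  gamma(k) = sigma^2 * sum_{i=0..q-k} theta_i * theta_{i+k},
and rho(k) = gamma(k) / gamma(0). Sigma^2 cancels.
  numerator   = (1)*(0.009) + (0.009)*(0.714) + (0.714)*(-0.29) = -0.191634.
  denominator = (1)^2 + (0.009)^2 + (0.714)^2 + (-0.29)^2 = 1.593977.
  rho(1) = -0.191634 / 1.593977 = -0.1202.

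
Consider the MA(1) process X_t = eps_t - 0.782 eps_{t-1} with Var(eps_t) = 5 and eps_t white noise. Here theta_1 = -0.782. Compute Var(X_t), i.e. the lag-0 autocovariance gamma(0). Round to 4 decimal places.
\gamma(0) = 8.0576

For an MA(q) process X_t = eps_t + sum_i theta_i eps_{t-i} with
Var(eps_t) = sigma^2, the variance is
  gamma(0) = sigma^2 * (1 + sum_i theta_i^2).
  sum_i theta_i^2 = (-0.782)^2 = 0.611524.
  gamma(0) = 5 * (1 + 0.611524) = 5 * 1.611524 = 8.05762, which rounds to 8.0576.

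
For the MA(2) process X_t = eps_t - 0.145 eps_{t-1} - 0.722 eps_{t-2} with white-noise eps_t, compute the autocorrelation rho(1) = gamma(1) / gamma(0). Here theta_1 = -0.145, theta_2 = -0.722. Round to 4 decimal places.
\rho(1) = -0.0261

For an MA(q) process with theta_0 = 1, the autocovariance is
  gamma(k) = sigma^2 * sum_{i=0..q-k} theta_i * theta_{i+k},
and rho(k) = gamma(k) / gamma(0). Sigma^2 cancels.
  numerator   = (1)*(-0.145) + (-0.145)*(-0.722) = -0.04031.
  denominator = (1)^2 + (-0.145)^2 + (-0.722)^2 = 1.542309.
  rho(1) = -0.04031 / 1.542309 = -0.0261.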